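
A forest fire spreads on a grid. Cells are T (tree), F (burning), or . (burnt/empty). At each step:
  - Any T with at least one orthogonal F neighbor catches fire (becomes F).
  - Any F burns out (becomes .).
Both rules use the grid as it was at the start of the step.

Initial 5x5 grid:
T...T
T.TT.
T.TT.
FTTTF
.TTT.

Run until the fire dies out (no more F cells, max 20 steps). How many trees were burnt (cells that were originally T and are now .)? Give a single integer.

Step 1: +3 fires, +2 burnt (F count now 3)
Step 2: +5 fires, +3 burnt (F count now 5)
Step 3: +4 fires, +5 burnt (F count now 4)
Step 4: +1 fires, +4 burnt (F count now 1)
Step 5: +0 fires, +1 burnt (F count now 0)
Fire out after step 5
Initially T: 14, now '.': 24
Total burnt (originally-T cells now '.'): 13

Answer: 13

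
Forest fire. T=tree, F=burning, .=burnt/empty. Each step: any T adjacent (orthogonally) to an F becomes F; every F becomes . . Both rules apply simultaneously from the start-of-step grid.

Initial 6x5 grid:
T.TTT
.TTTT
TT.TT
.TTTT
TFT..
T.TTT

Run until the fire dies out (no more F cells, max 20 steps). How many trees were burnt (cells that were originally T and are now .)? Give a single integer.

Step 1: +3 fires, +1 burnt (F count now 3)
Step 2: +4 fires, +3 burnt (F count now 4)
Step 3: +4 fires, +4 burnt (F count now 4)
Step 4: +4 fires, +4 burnt (F count now 4)
Step 5: +3 fires, +4 burnt (F count now 3)
Step 6: +2 fires, +3 burnt (F count now 2)
Step 7: +1 fires, +2 burnt (F count now 1)
Step 8: +0 fires, +1 burnt (F count now 0)
Fire out after step 8
Initially T: 22, now '.': 29
Total burnt (originally-T cells now '.'): 21

Answer: 21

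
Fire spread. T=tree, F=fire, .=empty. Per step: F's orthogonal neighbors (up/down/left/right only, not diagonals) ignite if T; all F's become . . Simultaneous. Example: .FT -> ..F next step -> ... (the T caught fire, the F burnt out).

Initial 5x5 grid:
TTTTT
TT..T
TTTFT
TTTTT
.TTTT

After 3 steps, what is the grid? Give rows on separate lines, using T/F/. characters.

Step 1: 3 trees catch fire, 1 burn out
  TTTTT
  TT..T
  TTF.F
  TTTFT
  .TTTT
Step 2: 5 trees catch fire, 3 burn out
  TTTTT
  TT..F
  TF...
  TTF.F
  .TTFT
Step 3: 6 trees catch fire, 5 burn out
  TTTTF
  TF...
  F....
  TF...
  .TF.F

TTTTF
TF...
F....
TF...
.TF.F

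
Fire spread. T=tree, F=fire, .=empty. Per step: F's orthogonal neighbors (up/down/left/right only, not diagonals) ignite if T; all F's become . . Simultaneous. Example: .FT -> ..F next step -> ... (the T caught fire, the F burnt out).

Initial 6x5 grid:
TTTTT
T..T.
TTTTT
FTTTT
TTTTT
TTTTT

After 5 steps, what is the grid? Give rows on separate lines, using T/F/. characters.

Step 1: 3 trees catch fire, 1 burn out
  TTTTT
  T..T.
  FTTTT
  .FTTT
  FTTTT
  TTTTT
Step 2: 5 trees catch fire, 3 burn out
  TTTTT
  F..T.
  .FTTT
  ..FTT
  .FTTT
  FTTTT
Step 3: 5 trees catch fire, 5 burn out
  FTTTT
  ...T.
  ..FTT
  ...FT
  ..FTT
  .FTTT
Step 4: 5 trees catch fire, 5 burn out
  .FTTT
  ...T.
  ...FT
  ....F
  ...FT
  ..FTT
Step 5: 5 trees catch fire, 5 burn out
  ..FTT
  ...F.
  ....F
  .....
  ....F
  ...FT

..FTT
...F.
....F
.....
....F
...FT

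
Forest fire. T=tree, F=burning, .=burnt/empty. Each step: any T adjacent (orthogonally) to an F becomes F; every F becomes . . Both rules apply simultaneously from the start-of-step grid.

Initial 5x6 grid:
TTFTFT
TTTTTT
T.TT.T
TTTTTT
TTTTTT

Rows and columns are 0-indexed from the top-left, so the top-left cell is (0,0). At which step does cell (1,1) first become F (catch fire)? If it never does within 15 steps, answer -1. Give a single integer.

Step 1: cell (1,1)='T' (+5 fires, +2 burnt)
Step 2: cell (1,1)='F' (+5 fires, +5 burnt)
  -> target ignites at step 2
Step 3: cell (1,1)='.' (+4 fires, +5 burnt)
Step 4: cell (1,1)='.' (+5 fires, +4 burnt)
Step 5: cell (1,1)='.' (+5 fires, +5 burnt)
Step 6: cell (1,1)='.' (+2 fires, +5 burnt)
Step 7: cell (1,1)='.' (+0 fires, +2 burnt)
  fire out at step 7

2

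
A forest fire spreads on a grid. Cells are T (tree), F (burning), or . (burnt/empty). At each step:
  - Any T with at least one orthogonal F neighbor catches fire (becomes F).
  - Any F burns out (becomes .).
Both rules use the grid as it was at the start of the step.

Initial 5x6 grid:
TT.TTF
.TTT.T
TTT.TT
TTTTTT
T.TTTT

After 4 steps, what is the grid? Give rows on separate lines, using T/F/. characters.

Step 1: 2 trees catch fire, 1 burn out
  TT.TF.
  .TTT.F
  TTT.TT
  TTTTTT
  T.TTTT
Step 2: 2 trees catch fire, 2 burn out
  TT.F..
  .TTT..
  TTT.TF
  TTTTTT
  T.TTTT
Step 3: 3 trees catch fire, 2 burn out
  TT....
  .TTF..
  TTT.F.
  TTTTTF
  T.TTTT
Step 4: 3 trees catch fire, 3 burn out
  TT....
  .TF...
  TTT...
  TTTTF.
  T.TTTF

TT....
.TF...
TTT...
TTTTF.
T.TTTF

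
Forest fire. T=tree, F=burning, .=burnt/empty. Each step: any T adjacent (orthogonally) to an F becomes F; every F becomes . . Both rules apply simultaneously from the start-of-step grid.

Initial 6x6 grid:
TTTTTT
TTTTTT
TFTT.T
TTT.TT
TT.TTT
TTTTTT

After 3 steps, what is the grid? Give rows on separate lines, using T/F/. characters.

Step 1: 4 trees catch fire, 1 burn out
  TTTTTT
  TFTTTT
  F.FT.T
  TFT.TT
  TT.TTT
  TTTTTT
Step 2: 7 trees catch fire, 4 burn out
  TFTTTT
  F.FTTT
  ...F.T
  F.F.TT
  TF.TTT
  TTTTTT
Step 3: 5 trees catch fire, 7 burn out
  F.FTTT
  ...FTT
  .....T
  ....TT
  F..TTT
  TFTTTT

F.FTTT
...FTT
.....T
....TT
F..TTT
TFTTTT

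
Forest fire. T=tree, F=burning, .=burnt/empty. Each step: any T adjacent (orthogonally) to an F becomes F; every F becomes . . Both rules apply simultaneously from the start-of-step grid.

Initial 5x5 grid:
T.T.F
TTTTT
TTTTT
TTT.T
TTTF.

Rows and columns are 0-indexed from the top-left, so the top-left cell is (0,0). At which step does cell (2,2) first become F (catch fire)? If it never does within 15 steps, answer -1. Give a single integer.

Step 1: cell (2,2)='T' (+2 fires, +2 burnt)
Step 2: cell (2,2)='T' (+4 fires, +2 burnt)
Step 3: cell (2,2)='F' (+6 fires, +4 burnt)
  -> target ignites at step 3
Step 4: cell (2,2)='.' (+4 fires, +6 burnt)
Step 5: cell (2,2)='.' (+2 fires, +4 burnt)
Step 6: cell (2,2)='.' (+1 fires, +2 burnt)
Step 7: cell (2,2)='.' (+0 fires, +1 burnt)
  fire out at step 7

3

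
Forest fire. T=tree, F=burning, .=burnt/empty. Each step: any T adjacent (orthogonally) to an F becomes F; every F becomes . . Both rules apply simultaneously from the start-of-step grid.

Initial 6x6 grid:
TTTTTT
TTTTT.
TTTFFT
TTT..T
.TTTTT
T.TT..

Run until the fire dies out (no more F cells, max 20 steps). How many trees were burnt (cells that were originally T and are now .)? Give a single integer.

Step 1: +4 fires, +2 burnt (F count now 4)
Step 2: +6 fires, +4 burnt (F count now 6)
Step 3: +7 fires, +6 burnt (F count now 7)
Step 4: +7 fires, +7 burnt (F count now 7)
Step 5: +2 fires, +7 burnt (F count now 2)
Step 6: +0 fires, +2 burnt (F count now 0)
Fire out after step 6
Initially T: 27, now '.': 35
Total burnt (originally-T cells now '.'): 26

Answer: 26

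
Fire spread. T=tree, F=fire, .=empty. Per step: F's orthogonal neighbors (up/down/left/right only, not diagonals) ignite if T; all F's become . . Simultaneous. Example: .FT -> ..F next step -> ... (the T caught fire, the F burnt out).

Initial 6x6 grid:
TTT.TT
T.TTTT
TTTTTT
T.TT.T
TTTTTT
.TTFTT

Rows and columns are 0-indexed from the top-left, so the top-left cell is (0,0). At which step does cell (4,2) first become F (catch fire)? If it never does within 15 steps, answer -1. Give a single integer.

Step 1: cell (4,2)='T' (+3 fires, +1 burnt)
Step 2: cell (4,2)='F' (+5 fires, +3 burnt)
  -> target ignites at step 2
Step 3: cell (4,2)='.' (+4 fires, +5 burnt)
Step 4: cell (4,2)='.' (+5 fires, +4 burnt)
Step 5: cell (4,2)='.' (+5 fires, +5 burnt)
Step 6: cell (4,2)='.' (+4 fires, +5 burnt)
Step 7: cell (4,2)='.' (+3 fires, +4 burnt)
Step 8: cell (4,2)='.' (+1 fires, +3 burnt)
Step 9: cell (4,2)='.' (+0 fires, +1 burnt)
  fire out at step 9

2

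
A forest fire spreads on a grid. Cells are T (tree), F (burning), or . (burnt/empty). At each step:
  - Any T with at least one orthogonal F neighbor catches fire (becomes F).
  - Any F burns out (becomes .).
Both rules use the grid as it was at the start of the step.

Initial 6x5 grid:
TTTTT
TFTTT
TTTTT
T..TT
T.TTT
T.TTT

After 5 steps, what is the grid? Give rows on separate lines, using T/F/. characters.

Step 1: 4 trees catch fire, 1 burn out
  TFTTT
  F.FTT
  TFTTT
  T..TT
  T.TTT
  T.TTT
Step 2: 5 trees catch fire, 4 burn out
  F.FTT
  ...FT
  F.FTT
  T..TT
  T.TTT
  T.TTT
Step 3: 4 trees catch fire, 5 burn out
  ...FT
  ....F
  ...FT
  F..TT
  T.TTT
  T.TTT
Step 4: 4 trees catch fire, 4 burn out
  ....F
  .....
  ....F
  ...FT
  F.TTT
  T.TTT
Step 5: 3 trees catch fire, 4 burn out
  .....
  .....
  .....
  ....F
  ..TFT
  F.TTT

.....
.....
.....
....F
..TFT
F.TTT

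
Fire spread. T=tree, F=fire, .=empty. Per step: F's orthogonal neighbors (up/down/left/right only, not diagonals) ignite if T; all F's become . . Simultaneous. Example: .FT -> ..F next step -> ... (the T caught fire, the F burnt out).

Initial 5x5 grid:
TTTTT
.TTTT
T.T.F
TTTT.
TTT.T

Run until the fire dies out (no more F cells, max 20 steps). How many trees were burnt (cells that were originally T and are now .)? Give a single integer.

Step 1: +1 fires, +1 burnt (F count now 1)
Step 2: +2 fires, +1 burnt (F count now 2)
Step 3: +2 fires, +2 burnt (F count now 2)
Step 4: +3 fires, +2 burnt (F count now 3)
Step 5: +2 fires, +3 burnt (F count now 2)
Step 6: +4 fires, +2 burnt (F count now 4)
Step 7: +2 fires, +4 burnt (F count now 2)
Step 8: +2 fires, +2 burnt (F count now 2)
Step 9: +0 fires, +2 burnt (F count now 0)
Fire out after step 9
Initially T: 19, now '.': 24
Total burnt (originally-T cells now '.'): 18

Answer: 18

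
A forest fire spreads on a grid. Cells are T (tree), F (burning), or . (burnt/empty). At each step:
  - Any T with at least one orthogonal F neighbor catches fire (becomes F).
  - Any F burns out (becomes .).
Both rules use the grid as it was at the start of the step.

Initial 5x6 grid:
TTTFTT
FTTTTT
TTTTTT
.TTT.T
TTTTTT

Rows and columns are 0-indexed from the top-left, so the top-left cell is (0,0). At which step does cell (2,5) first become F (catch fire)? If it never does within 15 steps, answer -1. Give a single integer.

Step 1: cell (2,5)='T' (+6 fires, +2 burnt)
Step 2: cell (2,5)='T' (+6 fires, +6 burnt)
Step 3: cell (2,5)='T' (+5 fires, +6 burnt)
Step 4: cell (2,5)='F' (+4 fires, +5 burnt)
  -> target ignites at step 4
Step 5: cell (2,5)='.' (+4 fires, +4 burnt)
Step 6: cell (2,5)='.' (+1 fires, +4 burnt)
Step 7: cell (2,5)='.' (+0 fires, +1 burnt)
  fire out at step 7

4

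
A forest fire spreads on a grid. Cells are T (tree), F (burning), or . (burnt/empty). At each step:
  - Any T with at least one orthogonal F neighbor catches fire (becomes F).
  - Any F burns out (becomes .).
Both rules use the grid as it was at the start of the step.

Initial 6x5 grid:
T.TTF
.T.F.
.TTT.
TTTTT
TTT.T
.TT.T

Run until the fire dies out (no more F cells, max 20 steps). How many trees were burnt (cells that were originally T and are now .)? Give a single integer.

Answer: 18

Derivation:
Step 1: +2 fires, +2 burnt (F count now 2)
Step 2: +3 fires, +2 burnt (F count now 3)
Step 3: +3 fires, +3 burnt (F count now 3)
Step 4: +4 fires, +3 burnt (F count now 4)
Step 5: +4 fires, +4 burnt (F count now 4)
Step 6: +2 fires, +4 burnt (F count now 2)
Step 7: +0 fires, +2 burnt (F count now 0)
Fire out after step 7
Initially T: 19, now '.': 29
Total burnt (originally-T cells now '.'): 18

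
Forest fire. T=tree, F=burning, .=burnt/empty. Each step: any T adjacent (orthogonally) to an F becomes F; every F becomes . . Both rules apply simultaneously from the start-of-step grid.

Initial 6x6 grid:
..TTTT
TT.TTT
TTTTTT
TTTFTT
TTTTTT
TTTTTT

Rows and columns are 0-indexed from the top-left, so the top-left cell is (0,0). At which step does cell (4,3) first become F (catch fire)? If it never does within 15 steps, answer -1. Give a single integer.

Step 1: cell (4,3)='F' (+4 fires, +1 burnt)
  -> target ignites at step 1
Step 2: cell (4,3)='.' (+8 fires, +4 burnt)
Step 3: cell (4,3)='.' (+9 fires, +8 burnt)
Step 4: cell (4,3)='.' (+8 fires, +9 burnt)
Step 5: cell (4,3)='.' (+3 fires, +8 burnt)
Step 6: cell (4,3)='.' (+0 fires, +3 burnt)
  fire out at step 6

1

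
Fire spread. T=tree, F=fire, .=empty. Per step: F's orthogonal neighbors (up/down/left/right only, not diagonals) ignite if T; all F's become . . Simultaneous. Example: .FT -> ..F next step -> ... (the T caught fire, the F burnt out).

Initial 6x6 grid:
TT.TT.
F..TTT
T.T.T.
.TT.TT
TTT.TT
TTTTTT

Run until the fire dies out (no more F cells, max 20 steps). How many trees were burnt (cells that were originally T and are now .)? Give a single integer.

Step 1: +2 fires, +1 burnt (F count now 2)
Step 2: +1 fires, +2 burnt (F count now 1)
Step 3: +0 fires, +1 burnt (F count now 0)
Fire out after step 3
Initially T: 25, now '.': 14
Total burnt (originally-T cells now '.'): 3

Answer: 3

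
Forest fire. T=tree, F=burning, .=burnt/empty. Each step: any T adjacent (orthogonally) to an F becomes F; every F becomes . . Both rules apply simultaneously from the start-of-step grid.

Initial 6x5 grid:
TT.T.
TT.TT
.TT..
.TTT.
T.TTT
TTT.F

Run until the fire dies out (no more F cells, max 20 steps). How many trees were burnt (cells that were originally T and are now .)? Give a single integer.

Answer: 16

Derivation:
Step 1: +1 fires, +1 burnt (F count now 1)
Step 2: +1 fires, +1 burnt (F count now 1)
Step 3: +2 fires, +1 burnt (F count now 2)
Step 4: +2 fires, +2 burnt (F count now 2)
Step 5: +3 fires, +2 burnt (F count now 3)
Step 6: +2 fires, +3 burnt (F count now 2)
Step 7: +2 fires, +2 burnt (F count now 2)
Step 8: +2 fires, +2 burnt (F count now 2)
Step 9: +1 fires, +2 burnt (F count now 1)
Step 10: +0 fires, +1 burnt (F count now 0)
Fire out after step 10
Initially T: 19, now '.': 27
Total burnt (originally-T cells now '.'): 16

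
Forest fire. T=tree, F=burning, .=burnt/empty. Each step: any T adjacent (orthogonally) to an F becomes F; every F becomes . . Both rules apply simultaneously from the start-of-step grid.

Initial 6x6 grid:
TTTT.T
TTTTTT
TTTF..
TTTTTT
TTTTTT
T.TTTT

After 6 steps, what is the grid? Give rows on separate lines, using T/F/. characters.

Step 1: 3 trees catch fire, 1 burn out
  TTTT.T
  TTTFTT
  TTF...
  TTTFTT
  TTTTTT
  T.TTTT
Step 2: 7 trees catch fire, 3 burn out
  TTTF.T
  TTF.FT
  TF....
  TTF.FT
  TTTFTT
  T.TTTT
Step 3: 9 trees catch fire, 7 burn out
  TTF..T
  TF...F
  F.....
  TF...F
  TTF.FT
  T.TFTT
Step 4: 8 trees catch fire, 9 burn out
  TF...F
  F.....
  ......
  F.....
  TF...F
  T.F.FT
Step 5: 3 trees catch fire, 8 burn out
  F.....
  ......
  ......
  ......
  F.....
  T....F
Step 6: 1 trees catch fire, 3 burn out
  ......
  ......
  ......
  ......
  ......
  F.....

......
......
......
......
......
F.....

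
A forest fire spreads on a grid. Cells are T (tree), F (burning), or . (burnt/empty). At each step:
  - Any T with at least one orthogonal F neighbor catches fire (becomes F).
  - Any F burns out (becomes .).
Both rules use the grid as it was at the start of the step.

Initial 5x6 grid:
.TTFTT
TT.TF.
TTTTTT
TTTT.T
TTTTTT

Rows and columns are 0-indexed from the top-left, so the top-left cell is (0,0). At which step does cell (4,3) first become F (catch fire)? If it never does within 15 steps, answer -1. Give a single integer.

Step 1: cell (4,3)='T' (+4 fires, +2 burnt)
Step 2: cell (4,3)='T' (+4 fires, +4 burnt)
Step 3: cell (4,3)='T' (+4 fires, +4 burnt)
Step 4: cell (4,3)='F' (+5 fires, +4 burnt)
  -> target ignites at step 4
Step 5: cell (4,3)='.' (+4 fires, +5 burnt)
Step 6: cell (4,3)='.' (+2 fires, +4 burnt)
Step 7: cell (4,3)='.' (+1 fires, +2 burnt)
Step 8: cell (4,3)='.' (+0 fires, +1 burnt)
  fire out at step 8

4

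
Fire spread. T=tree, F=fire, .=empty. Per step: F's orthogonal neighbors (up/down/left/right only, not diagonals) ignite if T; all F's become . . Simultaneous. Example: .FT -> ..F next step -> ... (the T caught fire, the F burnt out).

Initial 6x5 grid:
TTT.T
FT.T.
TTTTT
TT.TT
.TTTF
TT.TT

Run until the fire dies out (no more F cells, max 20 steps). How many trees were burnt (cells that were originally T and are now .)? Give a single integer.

Answer: 21

Derivation:
Step 1: +6 fires, +2 burnt (F count now 6)
Step 2: +7 fires, +6 burnt (F count now 7)
Step 3: +5 fires, +7 burnt (F count now 5)
Step 4: +2 fires, +5 burnt (F count now 2)
Step 5: +1 fires, +2 burnt (F count now 1)
Step 6: +0 fires, +1 burnt (F count now 0)
Fire out after step 6
Initially T: 22, now '.': 29
Total burnt (originally-T cells now '.'): 21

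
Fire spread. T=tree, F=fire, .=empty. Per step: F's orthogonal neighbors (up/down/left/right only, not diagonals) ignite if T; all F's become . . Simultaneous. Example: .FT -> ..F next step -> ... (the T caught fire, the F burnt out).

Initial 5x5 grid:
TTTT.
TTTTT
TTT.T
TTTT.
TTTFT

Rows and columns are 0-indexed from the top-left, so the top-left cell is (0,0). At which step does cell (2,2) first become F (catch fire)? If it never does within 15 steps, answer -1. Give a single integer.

Step 1: cell (2,2)='T' (+3 fires, +1 burnt)
Step 2: cell (2,2)='T' (+2 fires, +3 burnt)
Step 3: cell (2,2)='F' (+3 fires, +2 burnt)
  -> target ignites at step 3
Step 4: cell (2,2)='.' (+3 fires, +3 burnt)
Step 5: cell (2,2)='.' (+4 fires, +3 burnt)
Step 6: cell (2,2)='.' (+4 fires, +4 burnt)
Step 7: cell (2,2)='.' (+2 fires, +4 burnt)
Step 8: cell (2,2)='.' (+0 fires, +2 burnt)
  fire out at step 8

3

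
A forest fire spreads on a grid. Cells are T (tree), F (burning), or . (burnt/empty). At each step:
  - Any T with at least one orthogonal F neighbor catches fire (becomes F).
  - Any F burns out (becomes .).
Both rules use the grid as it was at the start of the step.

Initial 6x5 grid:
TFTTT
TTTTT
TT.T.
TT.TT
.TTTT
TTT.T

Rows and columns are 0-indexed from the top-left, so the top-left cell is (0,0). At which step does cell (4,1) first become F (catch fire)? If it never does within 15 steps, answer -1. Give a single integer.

Step 1: cell (4,1)='T' (+3 fires, +1 burnt)
Step 2: cell (4,1)='T' (+4 fires, +3 burnt)
Step 3: cell (4,1)='T' (+4 fires, +4 burnt)
Step 4: cell (4,1)='F' (+4 fires, +4 burnt)
  -> target ignites at step 4
Step 5: cell (4,1)='.' (+3 fires, +4 burnt)
Step 6: cell (4,1)='.' (+4 fires, +3 burnt)
Step 7: cell (4,1)='.' (+1 fires, +4 burnt)
Step 8: cell (4,1)='.' (+1 fires, +1 burnt)
Step 9: cell (4,1)='.' (+0 fires, +1 burnt)
  fire out at step 9

4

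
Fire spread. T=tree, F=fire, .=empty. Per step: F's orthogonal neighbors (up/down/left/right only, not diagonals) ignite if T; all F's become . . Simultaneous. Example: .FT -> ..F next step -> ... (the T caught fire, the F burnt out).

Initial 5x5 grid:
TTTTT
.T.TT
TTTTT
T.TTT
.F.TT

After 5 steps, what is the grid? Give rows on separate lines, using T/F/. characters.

Step 1: 0 trees catch fire, 1 burn out
  TTTTT
  .T.TT
  TTTTT
  T.TTT
  ...TT
Step 2: 0 trees catch fire, 0 burn out
  TTTTT
  .T.TT
  TTTTT
  T.TTT
  ...TT
Step 3: 0 trees catch fire, 0 burn out
  TTTTT
  .T.TT
  TTTTT
  T.TTT
  ...TT
Step 4: 0 trees catch fire, 0 burn out
  TTTTT
  .T.TT
  TTTTT
  T.TTT
  ...TT
Step 5: 0 trees catch fire, 0 burn out
  TTTTT
  .T.TT
  TTTTT
  T.TTT
  ...TT

TTTTT
.T.TT
TTTTT
T.TTT
...TT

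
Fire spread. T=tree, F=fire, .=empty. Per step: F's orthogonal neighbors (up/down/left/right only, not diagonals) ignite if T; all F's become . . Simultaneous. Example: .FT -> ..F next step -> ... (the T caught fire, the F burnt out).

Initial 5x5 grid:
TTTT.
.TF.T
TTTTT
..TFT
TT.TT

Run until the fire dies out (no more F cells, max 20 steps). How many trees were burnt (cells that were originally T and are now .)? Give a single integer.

Answer: 15

Derivation:
Step 1: +7 fires, +2 burnt (F count now 7)
Step 2: +5 fires, +7 burnt (F count now 5)
Step 3: +3 fires, +5 burnt (F count now 3)
Step 4: +0 fires, +3 burnt (F count now 0)
Fire out after step 4
Initially T: 17, now '.': 23
Total burnt (originally-T cells now '.'): 15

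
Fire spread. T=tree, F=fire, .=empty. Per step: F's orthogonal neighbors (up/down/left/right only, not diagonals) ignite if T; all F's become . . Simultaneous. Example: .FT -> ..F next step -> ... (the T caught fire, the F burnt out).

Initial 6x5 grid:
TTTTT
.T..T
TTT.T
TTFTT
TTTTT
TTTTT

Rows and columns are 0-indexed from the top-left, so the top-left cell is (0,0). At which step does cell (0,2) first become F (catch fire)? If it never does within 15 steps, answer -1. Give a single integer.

Step 1: cell (0,2)='T' (+4 fires, +1 burnt)
Step 2: cell (0,2)='T' (+6 fires, +4 burnt)
Step 3: cell (0,2)='T' (+7 fires, +6 burnt)
Step 4: cell (0,2)='T' (+4 fires, +7 burnt)
Step 5: cell (0,2)='F' (+3 fires, +4 burnt)
  -> target ignites at step 5
Step 6: cell (0,2)='.' (+1 fires, +3 burnt)
Step 7: cell (0,2)='.' (+0 fires, +1 burnt)
  fire out at step 7

5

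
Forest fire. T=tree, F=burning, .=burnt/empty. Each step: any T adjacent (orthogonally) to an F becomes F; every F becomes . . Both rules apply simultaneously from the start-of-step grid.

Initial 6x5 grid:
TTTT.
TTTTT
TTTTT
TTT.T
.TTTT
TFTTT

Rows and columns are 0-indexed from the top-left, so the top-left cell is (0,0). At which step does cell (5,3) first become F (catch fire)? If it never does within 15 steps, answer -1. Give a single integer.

Step 1: cell (5,3)='T' (+3 fires, +1 burnt)
Step 2: cell (5,3)='F' (+3 fires, +3 burnt)
  -> target ignites at step 2
Step 3: cell (5,3)='.' (+5 fires, +3 burnt)
Step 4: cell (5,3)='.' (+4 fires, +5 burnt)
Step 5: cell (5,3)='.' (+5 fires, +4 burnt)
Step 6: cell (5,3)='.' (+4 fires, +5 burnt)
Step 7: cell (5,3)='.' (+2 fires, +4 burnt)
Step 8: cell (5,3)='.' (+0 fires, +2 burnt)
  fire out at step 8

2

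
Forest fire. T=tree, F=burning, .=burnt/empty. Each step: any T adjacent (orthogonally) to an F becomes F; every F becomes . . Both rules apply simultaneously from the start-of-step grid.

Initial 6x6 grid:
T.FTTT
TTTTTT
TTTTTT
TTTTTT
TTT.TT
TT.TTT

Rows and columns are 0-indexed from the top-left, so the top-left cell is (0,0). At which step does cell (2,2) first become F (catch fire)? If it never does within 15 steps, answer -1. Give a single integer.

Step 1: cell (2,2)='T' (+2 fires, +1 burnt)
Step 2: cell (2,2)='F' (+4 fires, +2 burnt)
  -> target ignites at step 2
Step 3: cell (2,2)='.' (+6 fires, +4 burnt)
Step 4: cell (2,2)='.' (+7 fires, +6 burnt)
Step 5: cell (2,2)='.' (+4 fires, +7 burnt)
Step 6: cell (2,2)='.' (+4 fires, +4 burnt)
Step 7: cell (2,2)='.' (+3 fires, +4 burnt)
Step 8: cell (2,2)='.' (+2 fires, +3 burnt)
Step 9: cell (2,2)='.' (+0 fires, +2 burnt)
  fire out at step 9

2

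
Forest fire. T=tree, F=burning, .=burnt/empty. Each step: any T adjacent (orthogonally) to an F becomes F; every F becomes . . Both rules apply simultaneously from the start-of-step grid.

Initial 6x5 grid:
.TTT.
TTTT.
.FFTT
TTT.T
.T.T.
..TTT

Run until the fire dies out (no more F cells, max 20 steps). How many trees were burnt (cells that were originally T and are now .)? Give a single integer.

Answer: 14

Derivation:
Step 1: +5 fires, +2 burnt (F count now 5)
Step 2: +7 fires, +5 burnt (F count now 7)
Step 3: +2 fires, +7 burnt (F count now 2)
Step 4: +0 fires, +2 burnt (F count now 0)
Fire out after step 4
Initially T: 18, now '.': 26
Total burnt (originally-T cells now '.'): 14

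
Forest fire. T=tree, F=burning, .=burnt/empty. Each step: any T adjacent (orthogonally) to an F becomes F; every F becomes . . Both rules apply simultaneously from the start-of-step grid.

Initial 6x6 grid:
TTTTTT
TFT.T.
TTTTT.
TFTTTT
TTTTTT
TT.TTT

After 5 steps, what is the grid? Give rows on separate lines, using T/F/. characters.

Step 1: 7 trees catch fire, 2 burn out
  TFTTTT
  F.F.T.
  TFTTT.
  F.FTTT
  TFTTTT
  TT.TTT
Step 2: 8 trees catch fire, 7 burn out
  F.FTTT
  ....T.
  F.FTT.
  ...FTT
  F.FTTT
  TF.TTT
Step 3: 5 trees catch fire, 8 burn out
  ...FTT
  ....T.
  ...FT.
  ....FT
  ...FTT
  F..TTT
Step 4: 5 trees catch fire, 5 burn out
  ....FT
  ....T.
  ....F.
  .....F
  ....FT
  ...FTT
Step 5: 4 trees catch fire, 5 burn out
  .....F
  ....F.
  ......
  ......
  .....F
  ....FT

.....F
....F.
......
......
.....F
....FT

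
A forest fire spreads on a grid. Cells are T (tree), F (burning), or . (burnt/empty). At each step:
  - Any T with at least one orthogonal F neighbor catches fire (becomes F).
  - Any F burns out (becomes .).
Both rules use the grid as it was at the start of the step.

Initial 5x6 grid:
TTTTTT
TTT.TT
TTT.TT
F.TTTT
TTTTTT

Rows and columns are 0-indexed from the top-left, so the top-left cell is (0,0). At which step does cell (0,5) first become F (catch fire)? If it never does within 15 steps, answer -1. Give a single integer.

Step 1: cell (0,5)='T' (+2 fires, +1 burnt)
Step 2: cell (0,5)='T' (+3 fires, +2 burnt)
Step 3: cell (0,5)='T' (+4 fires, +3 burnt)
Step 4: cell (0,5)='T' (+4 fires, +4 burnt)
Step 5: cell (0,5)='T' (+3 fires, +4 burnt)
Step 6: cell (0,5)='T' (+3 fires, +3 burnt)
Step 7: cell (0,5)='T' (+3 fires, +3 burnt)
Step 8: cell (0,5)='F' (+3 fires, +3 burnt)
  -> target ignites at step 8
Step 9: cell (0,5)='.' (+1 fires, +3 burnt)
Step 10: cell (0,5)='.' (+0 fires, +1 burnt)
  fire out at step 10

8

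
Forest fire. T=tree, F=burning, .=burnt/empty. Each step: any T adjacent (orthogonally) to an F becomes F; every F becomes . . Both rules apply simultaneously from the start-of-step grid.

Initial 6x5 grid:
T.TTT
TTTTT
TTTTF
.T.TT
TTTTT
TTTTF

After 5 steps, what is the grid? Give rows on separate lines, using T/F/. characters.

Step 1: 5 trees catch fire, 2 burn out
  T.TTT
  TTTTF
  TTTF.
  .T.TF
  TTTTF
  TTTF.
Step 2: 6 trees catch fire, 5 burn out
  T.TTF
  TTTF.
  TTF..
  .T.F.
  TTTF.
  TTF..
Step 3: 5 trees catch fire, 6 burn out
  T.TF.
  TTF..
  TF...
  .T...
  TTF..
  TF...
Step 4: 6 trees catch fire, 5 burn out
  T.F..
  TF...
  F....
  .F...
  TF...
  F....
Step 5: 2 trees catch fire, 6 burn out
  T....
  F....
  .....
  .....
  F....
  .....

T....
F....
.....
.....
F....
.....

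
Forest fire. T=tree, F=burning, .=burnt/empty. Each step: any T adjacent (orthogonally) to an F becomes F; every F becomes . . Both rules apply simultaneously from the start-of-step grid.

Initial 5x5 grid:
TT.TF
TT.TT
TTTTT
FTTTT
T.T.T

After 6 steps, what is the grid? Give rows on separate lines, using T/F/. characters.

Step 1: 5 trees catch fire, 2 burn out
  TT.F.
  TT.TF
  FTTTT
  .FTTT
  F.T.T
Step 2: 5 trees catch fire, 5 burn out
  TT...
  FT.F.
  .FTTF
  ..FTT
  ..T.T
Step 3: 7 trees catch fire, 5 burn out
  FT...
  .F...
  ..FF.
  ...FF
  ..F.T
Step 4: 2 trees catch fire, 7 burn out
  .F...
  .....
  .....
  .....
  ....F
Step 5: 0 trees catch fire, 2 burn out
  .....
  .....
  .....
  .....
  .....
Step 6: 0 trees catch fire, 0 burn out
  .....
  .....
  .....
  .....
  .....

.....
.....
.....
.....
.....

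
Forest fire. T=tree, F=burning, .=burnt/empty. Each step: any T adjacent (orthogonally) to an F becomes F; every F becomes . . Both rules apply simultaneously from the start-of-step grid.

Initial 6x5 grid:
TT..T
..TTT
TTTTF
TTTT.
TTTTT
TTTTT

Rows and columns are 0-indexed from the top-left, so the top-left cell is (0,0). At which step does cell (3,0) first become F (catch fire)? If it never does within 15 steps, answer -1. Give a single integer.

Step 1: cell (3,0)='T' (+2 fires, +1 burnt)
Step 2: cell (3,0)='T' (+4 fires, +2 burnt)
Step 3: cell (3,0)='T' (+4 fires, +4 burnt)
Step 4: cell (3,0)='T' (+5 fires, +4 burnt)
Step 5: cell (3,0)='F' (+4 fires, +5 burnt)
  -> target ignites at step 5
Step 6: cell (3,0)='.' (+2 fires, +4 burnt)
Step 7: cell (3,0)='.' (+1 fires, +2 burnt)
Step 8: cell (3,0)='.' (+0 fires, +1 burnt)
  fire out at step 8

5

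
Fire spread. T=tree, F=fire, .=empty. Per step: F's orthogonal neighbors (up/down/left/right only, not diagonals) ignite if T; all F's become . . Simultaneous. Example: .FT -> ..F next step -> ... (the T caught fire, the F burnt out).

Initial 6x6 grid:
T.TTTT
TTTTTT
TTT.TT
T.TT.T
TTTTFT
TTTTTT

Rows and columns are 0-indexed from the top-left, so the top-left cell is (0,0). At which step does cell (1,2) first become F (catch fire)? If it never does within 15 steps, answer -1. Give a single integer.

Step 1: cell (1,2)='T' (+3 fires, +1 burnt)
Step 2: cell (1,2)='T' (+5 fires, +3 burnt)
Step 3: cell (1,2)='T' (+4 fires, +5 burnt)
Step 4: cell (1,2)='T' (+5 fires, +4 burnt)
Step 5: cell (1,2)='F' (+6 fires, +5 burnt)
  -> target ignites at step 5
Step 6: cell (1,2)='.' (+5 fires, +6 burnt)
Step 7: cell (1,2)='.' (+2 fires, +5 burnt)
Step 8: cell (1,2)='.' (+1 fires, +2 burnt)
Step 9: cell (1,2)='.' (+0 fires, +1 burnt)
  fire out at step 9

5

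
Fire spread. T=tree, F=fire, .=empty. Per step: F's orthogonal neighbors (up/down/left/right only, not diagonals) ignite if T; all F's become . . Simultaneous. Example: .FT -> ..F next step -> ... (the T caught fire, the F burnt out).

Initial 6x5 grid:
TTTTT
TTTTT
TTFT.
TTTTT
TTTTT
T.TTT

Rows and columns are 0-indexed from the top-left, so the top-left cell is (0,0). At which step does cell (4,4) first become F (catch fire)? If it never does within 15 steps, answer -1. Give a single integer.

Step 1: cell (4,4)='T' (+4 fires, +1 burnt)
Step 2: cell (4,4)='T' (+7 fires, +4 burnt)
Step 3: cell (4,4)='T' (+9 fires, +7 burnt)
Step 4: cell (4,4)='F' (+5 fires, +9 burnt)
  -> target ignites at step 4
Step 5: cell (4,4)='.' (+2 fires, +5 burnt)
Step 6: cell (4,4)='.' (+0 fires, +2 burnt)
  fire out at step 6

4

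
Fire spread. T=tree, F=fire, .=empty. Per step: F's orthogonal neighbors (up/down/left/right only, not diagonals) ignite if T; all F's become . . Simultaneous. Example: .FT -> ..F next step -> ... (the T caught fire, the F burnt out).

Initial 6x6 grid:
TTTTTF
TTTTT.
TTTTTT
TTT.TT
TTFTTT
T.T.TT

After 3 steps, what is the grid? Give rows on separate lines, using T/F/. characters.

Step 1: 5 trees catch fire, 2 burn out
  TTTTF.
  TTTTT.
  TTTTTT
  TTF.TT
  TF.FTT
  T.F.TT
Step 2: 6 trees catch fire, 5 burn out
  TTTF..
  TTTTF.
  TTFTTT
  TF..TT
  F...FT
  T...TT
Step 3: 11 trees catch fire, 6 burn out
  TTF...
  TTFF..
  TF.FFT
  F...FT
  .....F
  F...FT

TTF...
TTFF..
TF.FFT
F...FT
.....F
F...FT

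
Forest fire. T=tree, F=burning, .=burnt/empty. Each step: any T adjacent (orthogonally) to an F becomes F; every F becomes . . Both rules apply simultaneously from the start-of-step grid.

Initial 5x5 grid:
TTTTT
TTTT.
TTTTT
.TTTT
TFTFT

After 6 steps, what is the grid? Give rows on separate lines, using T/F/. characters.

Step 1: 5 trees catch fire, 2 burn out
  TTTTT
  TTTT.
  TTTTT
  .FTFT
  F.F.F
Step 2: 4 trees catch fire, 5 burn out
  TTTTT
  TTTT.
  TFTFT
  ..F.F
  .....
Step 3: 5 trees catch fire, 4 burn out
  TTTTT
  TFTF.
  F.F.F
  .....
  .....
Step 4: 4 trees catch fire, 5 burn out
  TFTFT
  F.F..
  .....
  .....
  .....
Step 5: 3 trees catch fire, 4 burn out
  F.F.F
  .....
  .....
  .....
  .....
Step 6: 0 trees catch fire, 3 burn out
  .....
  .....
  .....
  .....
  .....

.....
.....
.....
.....
.....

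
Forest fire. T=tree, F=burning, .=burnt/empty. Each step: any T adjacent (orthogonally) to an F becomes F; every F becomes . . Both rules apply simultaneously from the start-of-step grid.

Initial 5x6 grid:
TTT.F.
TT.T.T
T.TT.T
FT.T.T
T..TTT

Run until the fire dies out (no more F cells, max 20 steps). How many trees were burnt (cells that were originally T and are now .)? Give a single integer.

Step 1: +3 fires, +2 burnt (F count now 3)
Step 2: +1 fires, +3 burnt (F count now 1)
Step 3: +2 fires, +1 burnt (F count now 2)
Step 4: +1 fires, +2 burnt (F count now 1)
Step 5: +1 fires, +1 burnt (F count now 1)
Step 6: +0 fires, +1 burnt (F count now 0)
Fire out after step 6
Initially T: 18, now '.': 20
Total burnt (originally-T cells now '.'): 8

Answer: 8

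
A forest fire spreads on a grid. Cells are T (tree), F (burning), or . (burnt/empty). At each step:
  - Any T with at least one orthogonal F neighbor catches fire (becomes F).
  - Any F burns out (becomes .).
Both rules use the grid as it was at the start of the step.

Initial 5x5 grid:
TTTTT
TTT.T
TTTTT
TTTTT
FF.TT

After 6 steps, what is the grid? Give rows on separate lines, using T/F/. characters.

Step 1: 2 trees catch fire, 2 burn out
  TTTTT
  TTT.T
  TTTTT
  FFTTT
  ...TT
Step 2: 3 trees catch fire, 2 burn out
  TTTTT
  TTT.T
  FFTTT
  ..FTT
  ...TT
Step 3: 4 trees catch fire, 3 burn out
  TTTTT
  FFT.T
  ..FTT
  ...FT
  ...TT
Step 4: 6 trees catch fire, 4 burn out
  FFTTT
  ..F.T
  ...FT
  ....F
  ...FT
Step 5: 3 trees catch fire, 6 burn out
  ..FTT
  ....T
  ....F
  .....
  ....F
Step 6: 2 trees catch fire, 3 burn out
  ...FT
  ....F
  .....
  .....
  .....

...FT
....F
.....
.....
.....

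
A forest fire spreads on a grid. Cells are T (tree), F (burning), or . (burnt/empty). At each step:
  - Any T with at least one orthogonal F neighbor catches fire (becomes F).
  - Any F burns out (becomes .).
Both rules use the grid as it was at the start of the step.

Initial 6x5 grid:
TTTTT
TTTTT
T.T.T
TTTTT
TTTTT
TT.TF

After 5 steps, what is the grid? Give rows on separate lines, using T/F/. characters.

Step 1: 2 trees catch fire, 1 burn out
  TTTTT
  TTTTT
  T.T.T
  TTTTT
  TTTTF
  TT.F.
Step 2: 2 trees catch fire, 2 burn out
  TTTTT
  TTTTT
  T.T.T
  TTTTF
  TTTF.
  TT...
Step 3: 3 trees catch fire, 2 burn out
  TTTTT
  TTTTT
  T.T.F
  TTTF.
  TTF..
  TT...
Step 4: 3 trees catch fire, 3 burn out
  TTTTT
  TTTTF
  T.T..
  TTF..
  TF...
  TT...
Step 5: 6 trees catch fire, 3 burn out
  TTTTF
  TTTF.
  T.F..
  TF...
  F....
  TF...

TTTTF
TTTF.
T.F..
TF...
F....
TF...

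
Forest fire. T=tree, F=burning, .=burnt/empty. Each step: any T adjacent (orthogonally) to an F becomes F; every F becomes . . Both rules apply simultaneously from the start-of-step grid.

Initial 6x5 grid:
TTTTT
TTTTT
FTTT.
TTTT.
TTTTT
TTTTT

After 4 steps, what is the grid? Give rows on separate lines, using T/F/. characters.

Step 1: 3 trees catch fire, 1 burn out
  TTTTT
  FTTTT
  .FTT.
  FTTT.
  TTTTT
  TTTTT
Step 2: 5 trees catch fire, 3 burn out
  FTTTT
  .FTTT
  ..FT.
  .FTT.
  FTTTT
  TTTTT
Step 3: 6 trees catch fire, 5 burn out
  .FTTT
  ..FTT
  ...F.
  ..FT.
  .FTTT
  FTTTT
Step 4: 5 trees catch fire, 6 burn out
  ..FTT
  ...FT
  .....
  ...F.
  ..FTT
  .FTTT

..FTT
...FT
.....
...F.
..FTT
.FTTT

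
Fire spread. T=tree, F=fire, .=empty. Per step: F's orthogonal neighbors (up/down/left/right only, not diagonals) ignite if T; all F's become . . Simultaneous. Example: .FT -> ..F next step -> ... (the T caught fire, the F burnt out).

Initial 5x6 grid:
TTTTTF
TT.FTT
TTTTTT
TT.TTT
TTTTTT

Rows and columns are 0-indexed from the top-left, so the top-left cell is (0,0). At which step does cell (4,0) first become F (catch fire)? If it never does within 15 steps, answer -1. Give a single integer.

Step 1: cell (4,0)='T' (+5 fires, +2 burnt)
Step 2: cell (4,0)='T' (+5 fires, +5 burnt)
Step 3: cell (4,0)='T' (+5 fires, +5 burnt)
Step 4: cell (4,0)='T' (+7 fires, +5 burnt)
Step 5: cell (4,0)='T' (+3 fires, +7 burnt)
Step 6: cell (4,0)='F' (+1 fires, +3 burnt)
  -> target ignites at step 6
Step 7: cell (4,0)='.' (+0 fires, +1 burnt)
  fire out at step 7

6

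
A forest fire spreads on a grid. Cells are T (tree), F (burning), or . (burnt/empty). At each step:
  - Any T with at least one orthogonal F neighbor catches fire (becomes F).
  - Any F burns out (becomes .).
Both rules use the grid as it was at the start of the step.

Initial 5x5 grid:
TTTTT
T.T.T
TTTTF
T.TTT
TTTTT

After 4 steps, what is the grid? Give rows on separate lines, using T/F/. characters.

Step 1: 3 trees catch fire, 1 burn out
  TTTTT
  T.T.F
  TTTF.
  T.TTF
  TTTTT
Step 2: 4 trees catch fire, 3 burn out
  TTTTF
  T.T..
  TTF..
  T.TF.
  TTTTF
Step 3: 5 trees catch fire, 4 burn out
  TTTF.
  T.F..
  TF...
  T.F..
  TTTF.
Step 4: 3 trees catch fire, 5 burn out
  TTF..
  T....
  F....
  T....
  TTF..

TTF..
T....
F....
T....
TTF..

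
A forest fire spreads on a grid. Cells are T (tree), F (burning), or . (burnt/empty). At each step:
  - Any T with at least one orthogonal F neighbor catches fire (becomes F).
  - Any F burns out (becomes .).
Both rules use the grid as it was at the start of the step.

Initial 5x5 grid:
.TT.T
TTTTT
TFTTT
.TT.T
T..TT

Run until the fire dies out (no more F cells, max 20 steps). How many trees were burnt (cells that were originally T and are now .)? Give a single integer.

Answer: 17

Derivation:
Step 1: +4 fires, +1 burnt (F count now 4)
Step 2: +5 fires, +4 burnt (F count now 5)
Step 3: +3 fires, +5 burnt (F count now 3)
Step 4: +2 fires, +3 burnt (F count now 2)
Step 5: +2 fires, +2 burnt (F count now 2)
Step 6: +1 fires, +2 burnt (F count now 1)
Step 7: +0 fires, +1 burnt (F count now 0)
Fire out after step 7
Initially T: 18, now '.': 24
Total burnt (originally-T cells now '.'): 17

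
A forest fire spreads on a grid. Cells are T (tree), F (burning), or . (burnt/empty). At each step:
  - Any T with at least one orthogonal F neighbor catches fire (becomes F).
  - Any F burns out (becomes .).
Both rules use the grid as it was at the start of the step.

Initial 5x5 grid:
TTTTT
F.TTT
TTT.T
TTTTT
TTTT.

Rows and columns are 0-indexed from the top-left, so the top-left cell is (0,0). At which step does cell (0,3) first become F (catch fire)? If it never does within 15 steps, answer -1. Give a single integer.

Step 1: cell (0,3)='T' (+2 fires, +1 burnt)
Step 2: cell (0,3)='T' (+3 fires, +2 burnt)
Step 3: cell (0,3)='T' (+4 fires, +3 burnt)
Step 4: cell (0,3)='F' (+4 fires, +4 burnt)
  -> target ignites at step 4
Step 5: cell (0,3)='.' (+4 fires, +4 burnt)
Step 6: cell (0,3)='.' (+3 fires, +4 burnt)
Step 7: cell (0,3)='.' (+1 fires, +3 burnt)
Step 8: cell (0,3)='.' (+0 fires, +1 burnt)
  fire out at step 8

4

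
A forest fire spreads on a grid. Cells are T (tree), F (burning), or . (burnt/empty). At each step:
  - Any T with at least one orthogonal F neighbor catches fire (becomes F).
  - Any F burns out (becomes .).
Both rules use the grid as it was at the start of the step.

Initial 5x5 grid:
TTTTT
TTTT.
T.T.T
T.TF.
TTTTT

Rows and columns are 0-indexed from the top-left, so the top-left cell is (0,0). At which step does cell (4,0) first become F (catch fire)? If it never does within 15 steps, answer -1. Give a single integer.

Step 1: cell (4,0)='T' (+2 fires, +1 burnt)
Step 2: cell (4,0)='T' (+3 fires, +2 burnt)
Step 3: cell (4,0)='T' (+2 fires, +3 burnt)
Step 4: cell (4,0)='F' (+4 fires, +2 burnt)
  -> target ignites at step 4
Step 5: cell (4,0)='.' (+4 fires, +4 burnt)
Step 6: cell (4,0)='.' (+3 fires, +4 burnt)
Step 7: cell (4,0)='.' (+0 fires, +3 burnt)
  fire out at step 7

4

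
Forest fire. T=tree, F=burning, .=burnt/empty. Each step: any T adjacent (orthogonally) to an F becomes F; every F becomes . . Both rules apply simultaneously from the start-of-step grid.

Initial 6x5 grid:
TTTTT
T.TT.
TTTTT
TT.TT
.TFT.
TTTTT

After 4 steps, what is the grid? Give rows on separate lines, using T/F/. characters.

Step 1: 3 trees catch fire, 1 burn out
  TTTTT
  T.TT.
  TTTTT
  TT.TT
  .F.F.
  TTFTT
Step 2: 4 trees catch fire, 3 burn out
  TTTTT
  T.TT.
  TTTTT
  TF.FT
  .....
  TF.FT
Step 3: 6 trees catch fire, 4 burn out
  TTTTT
  T.TT.
  TFTFT
  F...F
  .....
  F...F
Step 4: 4 trees catch fire, 6 burn out
  TTTTT
  T.TF.
  F.F.F
  .....
  .....
  .....

TTTTT
T.TF.
F.F.F
.....
.....
.....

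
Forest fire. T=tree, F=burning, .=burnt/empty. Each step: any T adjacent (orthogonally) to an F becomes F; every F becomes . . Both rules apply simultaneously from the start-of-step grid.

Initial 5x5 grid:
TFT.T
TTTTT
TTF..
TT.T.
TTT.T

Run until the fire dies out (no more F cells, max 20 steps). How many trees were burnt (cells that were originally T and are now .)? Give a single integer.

Step 1: +5 fires, +2 burnt (F count now 5)
Step 2: +4 fires, +5 burnt (F count now 4)
Step 3: +3 fires, +4 burnt (F count now 3)
Step 4: +3 fires, +3 burnt (F count now 3)
Step 5: +0 fires, +3 burnt (F count now 0)
Fire out after step 5
Initially T: 17, now '.': 23
Total burnt (originally-T cells now '.'): 15

Answer: 15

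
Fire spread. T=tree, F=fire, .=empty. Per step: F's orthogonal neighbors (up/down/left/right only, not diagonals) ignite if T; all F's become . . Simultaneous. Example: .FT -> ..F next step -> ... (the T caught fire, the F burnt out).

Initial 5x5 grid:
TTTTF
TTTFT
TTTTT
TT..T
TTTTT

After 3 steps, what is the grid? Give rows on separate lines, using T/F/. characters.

Step 1: 4 trees catch fire, 2 burn out
  TTTF.
  TTF.F
  TTTFT
  TT..T
  TTTTT
Step 2: 4 trees catch fire, 4 burn out
  TTF..
  TF...
  TTF.F
  TT..T
  TTTTT
Step 3: 4 trees catch fire, 4 burn out
  TF...
  F....
  TF...
  TT..F
  TTTTT

TF...
F....
TF...
TT..F
TTTTT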